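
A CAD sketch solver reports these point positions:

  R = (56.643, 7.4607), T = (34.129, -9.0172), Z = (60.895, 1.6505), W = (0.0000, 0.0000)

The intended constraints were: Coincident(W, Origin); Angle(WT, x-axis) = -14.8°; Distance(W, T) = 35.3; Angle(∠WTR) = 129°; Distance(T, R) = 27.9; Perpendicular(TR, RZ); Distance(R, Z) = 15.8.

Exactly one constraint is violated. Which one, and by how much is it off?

Distance(R, Z) = 15.8 — off by 8.60.

W = (0.00, 0.00) ✓; WT at -14.80° ✓; |WT| = 35.30 ✓; ∠WTR = 129.0° ✓; |TR| = 27.90 ✓; ∠(TR, RZ) = 90.00° ✓; |RZ| = 7.200 ✗.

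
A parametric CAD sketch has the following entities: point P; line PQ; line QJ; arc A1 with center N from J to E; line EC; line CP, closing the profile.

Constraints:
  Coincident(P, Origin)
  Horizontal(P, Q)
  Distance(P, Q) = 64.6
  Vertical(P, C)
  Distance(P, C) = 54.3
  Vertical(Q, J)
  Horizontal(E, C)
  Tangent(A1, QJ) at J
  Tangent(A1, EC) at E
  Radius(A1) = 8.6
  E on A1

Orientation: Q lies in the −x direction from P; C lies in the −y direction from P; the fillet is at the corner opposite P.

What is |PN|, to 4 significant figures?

72.28

PC is vertical with |PC| = 54.3 and C on the −y side, so C = (0.000, -54.30). The virtual corner opposite P is at (-64.60, -54.30). Since A1 is tangent to QJ there, NJ ⟂ QJ and tangency of A1 to EC means the radius NE is perpendicular to EC, with radius 8.6, so the center N sits 8.6 in from both sides at N = (-56.00, -45.70). Then |PN| = |N − P| = 72.28.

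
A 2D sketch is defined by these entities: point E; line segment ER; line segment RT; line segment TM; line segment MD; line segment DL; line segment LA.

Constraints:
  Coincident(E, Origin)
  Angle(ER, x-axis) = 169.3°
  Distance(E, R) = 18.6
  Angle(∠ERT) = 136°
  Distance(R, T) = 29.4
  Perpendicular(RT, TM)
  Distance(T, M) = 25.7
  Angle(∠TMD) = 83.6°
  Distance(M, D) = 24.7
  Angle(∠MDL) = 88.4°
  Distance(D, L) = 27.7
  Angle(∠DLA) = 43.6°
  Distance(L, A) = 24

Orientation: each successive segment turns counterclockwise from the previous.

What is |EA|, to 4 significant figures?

36.12

E is at the origin; ER runs at 169.3° with length 18.6, so R = (-18.28, 3.453). ∠ERT = 136.0° gives RT at -146.7° from the x-axis; with |RT| = 29.4, T = (-42.85, -12.69). RT ⟂ TM, so TM runs at -56.70°; with |TM| = 25.7, M = (-28.74, -34.17). ∠TMD = 83.6° gives MD at 39.70° from the x-axis; with |MD| = 24.7, D = (-9.735, -18.39). ∠MDL = 88.4° gives DL at 131.3° from the x-axis; with |DL| = 27.7, L = (-28.02, 2.419). ∠DLA = 43.6° gives LA at -92.30° from the x-axis; with |LA| = 24.0, A = (-28.98, -21.56). Then |EA| = |A − E| = 36.12.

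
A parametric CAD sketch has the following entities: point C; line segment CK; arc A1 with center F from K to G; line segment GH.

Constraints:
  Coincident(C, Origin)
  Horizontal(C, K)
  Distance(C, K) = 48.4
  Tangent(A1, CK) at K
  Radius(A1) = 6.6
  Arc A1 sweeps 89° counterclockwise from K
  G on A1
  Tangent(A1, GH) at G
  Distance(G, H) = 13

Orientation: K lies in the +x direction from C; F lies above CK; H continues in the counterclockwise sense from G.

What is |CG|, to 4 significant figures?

55.38

C is at the origin; CK is horizontal with |CK| = 48.4 and K on the +x side, so K = (48.40, 0.000). Since A1 is tangent to CK there, FK ⟂ CK, so F = K + (0, 6.6) = (48.40, 6.600). On A1, K sits at bearing -90° from F; an 89° counterclockwise sweep puts G at bearing -1°, so G = F + 6.6·(cos -1°, sin -1°) = (55.00, 6.485). Then |CG| = |G − C| = 55.38.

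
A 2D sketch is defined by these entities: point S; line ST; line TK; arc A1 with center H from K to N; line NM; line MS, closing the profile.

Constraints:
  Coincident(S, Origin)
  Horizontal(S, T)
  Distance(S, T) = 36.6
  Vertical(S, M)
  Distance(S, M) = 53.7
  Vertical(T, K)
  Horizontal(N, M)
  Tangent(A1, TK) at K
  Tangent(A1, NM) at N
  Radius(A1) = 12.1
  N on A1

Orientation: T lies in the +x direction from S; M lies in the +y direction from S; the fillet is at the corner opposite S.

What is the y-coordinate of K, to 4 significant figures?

41.60

S is at the origin; ST is horizontal with |ST| = 36.6 and T on the +x side, so T = (36.60, 0.000). SM is vertical with |SM| = 53.7 and M on the +y side, so M = (0.000, 53.70). The virtual corner opposite S is at (36.60, 53.70). Tangency of A1 to TK means the radius HK is perpendicular to TK and since A1 is tangent to NM there, HN ⟂ NM, with radius 12.1, so the center H sits 12.1 in from both sides at H = (24.50, 41.60). That places the tangent points at K = (36.60, 41.60) on TK and N = (24.50, 53.70) on NM. So K.y = 41.60.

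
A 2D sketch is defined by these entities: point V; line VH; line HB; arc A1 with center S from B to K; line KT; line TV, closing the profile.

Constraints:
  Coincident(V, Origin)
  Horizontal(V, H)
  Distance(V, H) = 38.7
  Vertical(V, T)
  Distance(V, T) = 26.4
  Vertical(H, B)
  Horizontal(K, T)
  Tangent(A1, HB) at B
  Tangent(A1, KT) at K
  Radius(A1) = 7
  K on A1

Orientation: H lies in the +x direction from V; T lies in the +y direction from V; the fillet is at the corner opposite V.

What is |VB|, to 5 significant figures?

43.290

V is at the origin; V and H share the same y with |VH| = 38.7 and H on the +x side, so H = (38.700, 0.0000). VT is vertical with |VT| = 26.4 and T on the +y side, so T = (0.0000, 26.400). The virtual corner opposite V is at (38.700, 26.400). Tangency of A1 to HB means the radius SB is perpendicular to HB and the tangent condition forces SK to be normal to KT, with radius 7.0, so the center S sits 7.0 in from both sides at S = (31.700, 19.400). That places the tangent points at B = (38.700, 19.400) on HB and K = (31.700, 26.400) on KT. Then |VB| = |B − V| = 43.290.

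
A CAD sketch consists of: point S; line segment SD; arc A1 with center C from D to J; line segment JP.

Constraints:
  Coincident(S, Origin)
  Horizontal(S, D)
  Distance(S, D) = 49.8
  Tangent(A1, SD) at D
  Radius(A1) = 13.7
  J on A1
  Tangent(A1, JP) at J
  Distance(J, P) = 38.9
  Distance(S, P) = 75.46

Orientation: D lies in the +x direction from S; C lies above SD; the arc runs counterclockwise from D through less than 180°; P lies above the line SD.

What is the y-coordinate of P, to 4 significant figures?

54.89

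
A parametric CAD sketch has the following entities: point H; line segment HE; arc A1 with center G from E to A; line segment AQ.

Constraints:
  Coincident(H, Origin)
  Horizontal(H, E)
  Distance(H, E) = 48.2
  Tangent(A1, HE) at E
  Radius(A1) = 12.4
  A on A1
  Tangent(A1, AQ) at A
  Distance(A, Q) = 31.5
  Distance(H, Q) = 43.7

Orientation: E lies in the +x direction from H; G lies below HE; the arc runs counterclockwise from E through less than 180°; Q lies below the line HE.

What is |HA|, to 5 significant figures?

37.576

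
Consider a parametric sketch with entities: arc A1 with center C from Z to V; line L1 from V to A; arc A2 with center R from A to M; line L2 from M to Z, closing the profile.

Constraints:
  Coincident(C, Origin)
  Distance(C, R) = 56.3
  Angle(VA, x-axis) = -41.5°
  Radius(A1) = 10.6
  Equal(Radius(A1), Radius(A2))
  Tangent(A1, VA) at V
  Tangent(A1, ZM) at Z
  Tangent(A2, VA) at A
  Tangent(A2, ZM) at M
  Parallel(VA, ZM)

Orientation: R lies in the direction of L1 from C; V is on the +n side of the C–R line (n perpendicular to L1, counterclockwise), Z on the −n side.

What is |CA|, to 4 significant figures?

57.29

Tangency of A1 to both parallel lines with radius 10.6 puts V and Z at C ± 10.6·n: V = (7.024, 7.939), Z = (-7.024, -7.939). Equal radii place A and M the same way about R: A = R + 10.6·n = (49.19, -29.37), M = R − 10.6·n = (35.14, -45.24). Then |CA| = |A − C| = 57.29.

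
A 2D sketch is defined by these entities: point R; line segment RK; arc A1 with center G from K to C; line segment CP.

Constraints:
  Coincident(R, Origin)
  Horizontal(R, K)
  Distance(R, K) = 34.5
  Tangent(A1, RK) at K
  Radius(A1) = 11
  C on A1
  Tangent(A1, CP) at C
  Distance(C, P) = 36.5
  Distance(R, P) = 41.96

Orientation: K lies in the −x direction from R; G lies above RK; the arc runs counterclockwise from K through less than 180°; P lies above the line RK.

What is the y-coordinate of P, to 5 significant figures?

40.623

R is at the origin; RK is horizontal with |RK| = 34.5 and K on the −x side, so K = (-34.500, 0.0000). Tangency of A1 to RK means the radius GK is perpendicular to RK, so G = K + (0, 11) = (-34.500, 11.000). Since GC ⟂ CP (tangency), |GP| = √(11.0² + 36.5²) = 38.122 regardless of where C sits on A1. So P lies on both circle(R, 41.96) and circle(G, 38.122); the above-RK intersection is P = (-10.506, 40.623). C is the foot of the tangent from P: C = (-24.318, 6.8375).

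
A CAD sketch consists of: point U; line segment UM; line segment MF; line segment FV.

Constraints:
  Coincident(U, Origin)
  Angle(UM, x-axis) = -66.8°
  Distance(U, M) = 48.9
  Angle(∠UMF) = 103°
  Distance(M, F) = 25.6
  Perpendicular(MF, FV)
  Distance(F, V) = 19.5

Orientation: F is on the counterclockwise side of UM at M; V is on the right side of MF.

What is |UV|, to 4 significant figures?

76.47

U is at the origin; UM runs at -66.8° with length 48.9, so M = 48.9·(cos -66.8°, sin -66.8°) = (19.26, -44.95). ∠UMF = 103.0°, so MF runs at -66.8° + (180° − 103.0°) = 10.20° from the x-axis; with |MF| = 25.6, F = M + 25.6·(cos 10.20°, sin 10.20°) = (44.46, -40.41). MF ⟂ FV; with |FV| = 19.5 on the right of MF, V = F + 19.5·(0.1771, -0.9842) = (47.91, -59.60). Then |UV| = |V − U| = 76.47.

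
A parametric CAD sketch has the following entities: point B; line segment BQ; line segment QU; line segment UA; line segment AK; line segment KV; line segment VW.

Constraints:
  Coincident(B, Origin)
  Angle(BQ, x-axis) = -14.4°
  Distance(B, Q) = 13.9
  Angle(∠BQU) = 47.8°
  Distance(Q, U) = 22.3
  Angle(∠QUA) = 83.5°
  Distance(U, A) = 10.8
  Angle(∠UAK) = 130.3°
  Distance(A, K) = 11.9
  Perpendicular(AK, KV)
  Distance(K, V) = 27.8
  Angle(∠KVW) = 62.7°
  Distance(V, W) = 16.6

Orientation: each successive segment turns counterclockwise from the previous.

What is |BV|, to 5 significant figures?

21.044

B is at the origin; BQ runs at -14.4° with length 13.9, so Q = (13.463, -3.4568). ∠BQU = 47.8° gives QU at 117.80° from the x-axis; with |QU| = 22.3, U = (3.0629, 16.269). ∠QUA = 83.5° gives UA at -145.70° from the x-axis; with |UA| = 10.8, A = (-5.8590, 10.183). ∠UAK = 130.3° gives AK at -96.000° from the x-axis; with |AK| = 11.9, K = (-7.1029, -1.6515). AK ⟂ KV, so KV runs at -6.0000°; with |KV| = 27.8, V = (20.545, -4.5574). Then |BV| = |V − B| = 21.044.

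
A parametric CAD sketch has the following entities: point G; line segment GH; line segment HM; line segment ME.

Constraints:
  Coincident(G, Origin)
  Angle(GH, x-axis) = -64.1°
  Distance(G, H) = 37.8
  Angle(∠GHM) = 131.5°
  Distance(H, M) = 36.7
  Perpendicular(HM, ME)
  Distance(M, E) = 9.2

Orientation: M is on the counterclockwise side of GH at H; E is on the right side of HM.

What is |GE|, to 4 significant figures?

72.25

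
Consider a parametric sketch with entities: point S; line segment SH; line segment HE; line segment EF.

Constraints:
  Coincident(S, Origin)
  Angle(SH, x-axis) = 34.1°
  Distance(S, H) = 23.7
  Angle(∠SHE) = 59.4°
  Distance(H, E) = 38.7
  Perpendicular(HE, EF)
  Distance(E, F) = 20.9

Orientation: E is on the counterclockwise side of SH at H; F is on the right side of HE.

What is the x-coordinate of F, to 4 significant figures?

-6.431

∠SHE = 59.4°, so HE runs at 34.1° + (180° − 59.4°) = 154.7° from the x-axis; with |HE| = 38.7, E = H + 38.7·(cos 154.7°, sin 154.7°) = (-15.36, 29.83). HE is perpendicular to EF; with |EF| = 20.9 on the right of HE, F = E + 20.9·(0.4274, 0.9041) = (-6.431, 48.72). So F.x = -6.431.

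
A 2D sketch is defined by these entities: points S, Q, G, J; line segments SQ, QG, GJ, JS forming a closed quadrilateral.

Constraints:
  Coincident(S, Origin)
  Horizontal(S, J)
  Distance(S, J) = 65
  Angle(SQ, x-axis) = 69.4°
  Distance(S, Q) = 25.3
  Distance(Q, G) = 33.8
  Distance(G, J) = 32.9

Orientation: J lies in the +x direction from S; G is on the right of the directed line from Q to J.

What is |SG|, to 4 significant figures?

32.12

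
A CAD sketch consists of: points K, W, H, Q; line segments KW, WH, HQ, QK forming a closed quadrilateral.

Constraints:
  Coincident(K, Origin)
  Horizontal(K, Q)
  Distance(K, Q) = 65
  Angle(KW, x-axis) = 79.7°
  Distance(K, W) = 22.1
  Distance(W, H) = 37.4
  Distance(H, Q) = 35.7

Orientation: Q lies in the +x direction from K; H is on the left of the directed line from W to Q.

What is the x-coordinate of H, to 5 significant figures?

41.051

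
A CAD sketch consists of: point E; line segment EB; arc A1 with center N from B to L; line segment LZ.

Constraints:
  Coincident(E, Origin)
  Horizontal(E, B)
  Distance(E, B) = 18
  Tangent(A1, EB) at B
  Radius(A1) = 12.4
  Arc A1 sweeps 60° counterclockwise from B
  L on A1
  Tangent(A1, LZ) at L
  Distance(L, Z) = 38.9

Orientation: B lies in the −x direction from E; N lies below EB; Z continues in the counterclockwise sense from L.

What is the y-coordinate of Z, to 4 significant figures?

-39.89

E is at the origin; EB is horizontal with |EB| = 18.0 and B on the −x side, so B = (-18.00, 0.000). A1 meets EB tangentially, so NB is at right angles to EB, so N = B + (0, -12.4) = (-18.00, -12.40). On A1, B sits at bearing 90° from N; a 60° counterclockwise sweep puts L at bearing 150°, so L = N + 12.4·(cos 150°, sin 150°) = (-28.74, -6.200). Tangency of A1 to LZ means the radius NL is perpendicular to LZ, so LZ runs along (−sin 150°, cos 150°); with |LZ| = 38.9, Z = (-48.19, -39.89). So Z.y = -39.89.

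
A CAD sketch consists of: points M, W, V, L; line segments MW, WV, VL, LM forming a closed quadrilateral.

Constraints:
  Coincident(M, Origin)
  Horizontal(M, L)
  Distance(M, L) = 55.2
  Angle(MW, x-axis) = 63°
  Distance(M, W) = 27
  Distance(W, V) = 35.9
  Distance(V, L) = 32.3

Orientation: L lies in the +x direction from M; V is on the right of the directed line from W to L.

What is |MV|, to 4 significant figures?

26.27

M is at the origin; M and L share the same y with |ML| = 55.2 and L in +x, so L = (55.2, 0). MW runs at 63.0° with |MW| = 27.0, so W = (12.26, 24.06). V is determined by |WV| = 35.9 and |VL| = 32.3 together: it lies at the intersection of circle(W, 35.9) and circle(L, 32.3). With |WL| = 49.22, the foot of the radical line on WL is 27.10 from W and the perpendicular offset is √(35.9² − 27.10²) = 23.54. Taking the right-of-WL solution: V = (24.40, -9.727).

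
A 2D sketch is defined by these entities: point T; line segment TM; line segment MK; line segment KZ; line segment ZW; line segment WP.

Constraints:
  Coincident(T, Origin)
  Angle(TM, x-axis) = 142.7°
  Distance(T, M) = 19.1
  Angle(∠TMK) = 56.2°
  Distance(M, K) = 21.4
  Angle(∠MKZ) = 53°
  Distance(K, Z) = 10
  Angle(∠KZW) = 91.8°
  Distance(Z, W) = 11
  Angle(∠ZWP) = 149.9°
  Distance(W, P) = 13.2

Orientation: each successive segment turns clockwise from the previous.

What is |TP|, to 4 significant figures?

27.97

T is at the origin; TM runs at 142.7° with length 19.1, so M = (-15.19, 11.57). ∠TMK = 56.2° gives MK at 18.90° from the x-axis; with |MK| = 21.4, K = (5.053, 18.51). ∠MKZ = 53.0° gives KZ at -108.1° from the x-axis; with |KZ| = 10.0, Z = (1.946, 9.001). ∠KZW = 91.8° gives ZW at 163.7° from the x-axis; with |ZW| = 11.0, W = (-8.612, 12.09). ∠ZWP = 149.9° gives WP at 133.6° from the x-axis; with |WP| = 13.2, P = (-17.71, 21.65). Then |TP| = |P − T| = 27.97.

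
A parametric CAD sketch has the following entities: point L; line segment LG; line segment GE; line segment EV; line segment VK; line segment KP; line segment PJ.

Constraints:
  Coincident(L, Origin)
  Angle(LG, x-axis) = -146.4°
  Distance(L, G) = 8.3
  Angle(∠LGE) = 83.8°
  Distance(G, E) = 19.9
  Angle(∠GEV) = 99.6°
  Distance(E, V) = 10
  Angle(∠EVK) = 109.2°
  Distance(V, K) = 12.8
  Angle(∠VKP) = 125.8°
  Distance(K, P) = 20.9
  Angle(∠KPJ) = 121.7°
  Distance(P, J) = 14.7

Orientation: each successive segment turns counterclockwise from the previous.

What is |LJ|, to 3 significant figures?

19.3

∠VKP = 125.8° gives KP at 155° from the x-axis; with |KP| = 20.9, P = (-6.95, 6.48). ∠KPJ = 121.7° gives PJ at -146° from the x-axis; with |PJ| = 14.7, J = (-19.2, -1.63). Then |LJ| = |J − L| = 19.3.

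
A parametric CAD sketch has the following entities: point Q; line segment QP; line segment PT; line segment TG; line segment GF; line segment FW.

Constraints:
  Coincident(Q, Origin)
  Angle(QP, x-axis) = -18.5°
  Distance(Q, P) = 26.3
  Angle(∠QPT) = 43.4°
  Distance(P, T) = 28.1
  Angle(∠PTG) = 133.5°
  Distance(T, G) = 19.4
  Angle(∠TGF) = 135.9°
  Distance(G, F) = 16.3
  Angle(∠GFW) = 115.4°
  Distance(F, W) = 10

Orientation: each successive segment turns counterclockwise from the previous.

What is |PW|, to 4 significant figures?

47.24

∠TGF = 135.9° gives GF at -151.3° from the x-axis; with |GF| = 16.3, F = (-21.30, 13.77). ∠GFW = 115.4° gives FW at -86.70° from the x-axis; with |FW| = 10.0, W = (-20.72, 3.783). Then |PW| = |W − P| = 47.24.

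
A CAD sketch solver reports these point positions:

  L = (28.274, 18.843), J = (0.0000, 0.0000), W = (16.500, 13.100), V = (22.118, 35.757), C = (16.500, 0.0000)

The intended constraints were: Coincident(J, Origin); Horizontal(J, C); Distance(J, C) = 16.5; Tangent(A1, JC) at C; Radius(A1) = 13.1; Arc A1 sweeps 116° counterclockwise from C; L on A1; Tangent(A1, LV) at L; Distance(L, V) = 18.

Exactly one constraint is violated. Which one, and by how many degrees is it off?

Tangent(A1, LV) at L — off by 6.00°.

J = (0.00, 0.00) ✓; J.y = 0.00, C.y = 0.00 ✓; |JC| = 16.50 ✓; ∠(WC, CJ) = 90.00° ✓; |WC| = 13.10 ✓; bearing(W→L) − bearing(W→C) = 116.0° ✓; |WL| = 13.10 ✓; ∠(WL, LV) = 96.00° ✗; |LV| = 18.00 ✓.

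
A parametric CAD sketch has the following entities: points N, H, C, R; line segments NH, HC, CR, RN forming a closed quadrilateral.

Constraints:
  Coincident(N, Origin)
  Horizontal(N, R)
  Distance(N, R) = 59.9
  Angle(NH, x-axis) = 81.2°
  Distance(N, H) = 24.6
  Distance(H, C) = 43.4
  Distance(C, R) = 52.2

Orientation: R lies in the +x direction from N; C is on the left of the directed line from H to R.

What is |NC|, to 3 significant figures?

62.6

N is at the origin; NR is horizontal with |NR| = 59.9 and R in +x, so R = (59.9, 0). NH runs at 81.2° with |NH| = 24.6, so H = (3.76, 24.3). C is determined by |HC| = 43.4 and |CR| = 52.2 together: it lies at the intersection of circle(H, 43.4) and circle(R, 52.2). With |HR| = 61.2, the foot of the radical line on HR is 23.7 from H and the perpendicular offset is √(43.4² − 23.7²) = 36.4. Taking the left-of-HR solution: C = (40.0, 48.2).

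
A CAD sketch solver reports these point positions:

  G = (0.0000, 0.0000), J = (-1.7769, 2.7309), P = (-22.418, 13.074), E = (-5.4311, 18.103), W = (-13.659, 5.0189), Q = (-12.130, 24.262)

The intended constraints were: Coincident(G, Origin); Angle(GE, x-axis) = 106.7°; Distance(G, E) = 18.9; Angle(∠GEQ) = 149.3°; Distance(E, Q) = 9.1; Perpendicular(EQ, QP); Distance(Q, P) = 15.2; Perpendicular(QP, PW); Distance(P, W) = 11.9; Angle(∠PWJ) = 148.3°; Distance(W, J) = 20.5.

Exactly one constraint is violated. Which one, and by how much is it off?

Distance(W, J) = 20.5 — off by 8.40.

G = (0.00, 0.00) ✓; GE at 106.7° ✓; |GE| = 18.90 ✓; ∠GEQ = 149.3° ✓; |EQ| = 9.100 ✓; ∠(EQ, QP) = 90.00° ✓; |QP| = 15.20 ✓; ∠(QP, PW) = 90.00° ✓; |PW| = 11.90 ✓; ∠PWJ = 148.3° ✓; |WJ| = 12.10 ✗.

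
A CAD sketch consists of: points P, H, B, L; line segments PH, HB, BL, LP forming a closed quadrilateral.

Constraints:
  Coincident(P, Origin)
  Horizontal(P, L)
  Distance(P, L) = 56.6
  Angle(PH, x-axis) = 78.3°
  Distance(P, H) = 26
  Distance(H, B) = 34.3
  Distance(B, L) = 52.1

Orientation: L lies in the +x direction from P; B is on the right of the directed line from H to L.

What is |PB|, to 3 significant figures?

10.3

P is at the origin; P and L share the same y with |PL| = 56.6 and L in +x, so L = (56.6, 0). PH runs at 78.3° with |PH| = 26.0, so H = (5.27, 25.5). B is determined by |HB| = 34.3 and |BL| = 52.1 together: it lies at the intersection of circle(H, 34.3) and circle(L, 52.1). With |HL| = 57.3, the foot of the radical line on HL is 15.2 from H and the perpendicular offset is √(34.3² − 15.2²) = 30.7. Taking the right-of-HL solution: B = (5.26, -8.84).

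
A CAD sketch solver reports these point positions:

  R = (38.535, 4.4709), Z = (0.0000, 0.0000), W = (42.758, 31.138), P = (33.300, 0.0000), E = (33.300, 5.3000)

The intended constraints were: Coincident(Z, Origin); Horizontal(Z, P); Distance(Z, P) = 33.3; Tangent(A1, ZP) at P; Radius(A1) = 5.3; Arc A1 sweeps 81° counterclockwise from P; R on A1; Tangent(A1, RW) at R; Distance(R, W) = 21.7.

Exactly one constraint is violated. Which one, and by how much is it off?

Distance(R, W) = 21.7 — off by 5.30.

Z = (0.00, 0.00) ✓; Z.y = 0.00, P.y = 0.00 ✓; |ZP| = 33.30 ✓; ∠(EP, PZ) = 90.00° ✓; |EP| = 5.300 ✓; bearing(E→R) − bearing(E→P) = 81.00° ✓; |ER| = 5.300 ✓; ∠(ER, RW) = 90.00° ✓; |RW| = 27.00 ✗.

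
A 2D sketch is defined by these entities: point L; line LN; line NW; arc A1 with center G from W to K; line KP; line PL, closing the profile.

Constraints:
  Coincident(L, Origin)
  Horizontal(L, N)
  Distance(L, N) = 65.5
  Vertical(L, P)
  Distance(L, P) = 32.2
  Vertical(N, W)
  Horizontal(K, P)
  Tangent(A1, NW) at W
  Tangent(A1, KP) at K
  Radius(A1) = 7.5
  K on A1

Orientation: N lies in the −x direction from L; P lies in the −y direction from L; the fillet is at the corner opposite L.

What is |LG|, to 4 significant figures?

63.04

L and P share the same x with |LP| = 32.2 and P on the −y side, so P = (0.000, -32.20). The virtual corner opposite L is at (-65.50, -32.20). A1 meets NW tangentially, so GW is at right angles to NW and tangency of A1 to KP means the radius GK is perpendicular to KP, with radius 7.5, so the center G sits 7.5 in from both sides at G = (-58.00, -24.70). Then |LG| = |G − L| = 63.04.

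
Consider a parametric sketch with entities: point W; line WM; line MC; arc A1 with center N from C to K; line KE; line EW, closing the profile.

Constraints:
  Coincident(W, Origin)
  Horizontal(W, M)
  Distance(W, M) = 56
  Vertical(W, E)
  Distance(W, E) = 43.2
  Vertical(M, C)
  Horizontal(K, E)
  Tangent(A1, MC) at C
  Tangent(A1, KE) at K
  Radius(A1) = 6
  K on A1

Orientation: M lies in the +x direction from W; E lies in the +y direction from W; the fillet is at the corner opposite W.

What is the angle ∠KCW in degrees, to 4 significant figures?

78.60°

W is at the origin; WM is horizontal with |WM| = 56.0 and M on the +x side, so M = (56.00, 0.000). W and E share the same x with |WE| = 43.2 and E on the +y side, so E = (0.000, 43.20). The virtual corner opposite W is at (56.00, 43.20). Tangency of A1 to MC means the radius NC is perpendicular to MC and A1 meets KE tangentially, so NK is at right angles to KE, with radius 6.0, so the center N sits 6.0 in from both sides at N = (50.00, 37.20). That places the tangent points at C = (56.00, 37.20) on MC and K = (50.00, 43.20) on KE. Then cos ∠KCW = CK·CW / (|CK||CW|), giving 78.60°.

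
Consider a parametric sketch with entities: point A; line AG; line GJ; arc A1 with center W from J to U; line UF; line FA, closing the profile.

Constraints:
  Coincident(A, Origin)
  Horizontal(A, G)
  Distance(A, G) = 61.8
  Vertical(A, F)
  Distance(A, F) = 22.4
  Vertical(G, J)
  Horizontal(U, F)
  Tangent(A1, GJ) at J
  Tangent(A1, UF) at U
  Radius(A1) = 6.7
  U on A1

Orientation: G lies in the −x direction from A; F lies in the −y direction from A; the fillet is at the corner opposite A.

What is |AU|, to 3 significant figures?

59.5

A is at the origin; A and G share the same y with |AG| = 61.8 and G on the −x side, so G = (-61.8, 0.00). AF is vertical with |AF| = 22.4 and F on the −y side, so F = (0.00, -22.4). The virtual corner opposite A is at (-61.8, -22.4). Since A1 is tangent to GJ there, WJ ⟂ GJ and since A1 is tangent to UF there, WU ⟂ UF, with radius 6.7, so the center W sits 6.7 in from both sides at W = (-55.1, -15.7). That places the tangent points at J = (-61.8, -15.7) on GJ and U = (-55.1, -22.4) on UF. Then |AU| = |U − A| = 59.5.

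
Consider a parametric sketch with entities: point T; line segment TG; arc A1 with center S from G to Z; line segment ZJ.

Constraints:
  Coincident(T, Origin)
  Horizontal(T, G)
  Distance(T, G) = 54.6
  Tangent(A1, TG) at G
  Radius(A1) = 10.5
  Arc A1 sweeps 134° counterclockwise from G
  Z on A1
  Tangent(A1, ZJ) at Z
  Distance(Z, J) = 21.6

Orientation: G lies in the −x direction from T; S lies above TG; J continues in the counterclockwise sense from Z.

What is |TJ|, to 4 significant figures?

70.44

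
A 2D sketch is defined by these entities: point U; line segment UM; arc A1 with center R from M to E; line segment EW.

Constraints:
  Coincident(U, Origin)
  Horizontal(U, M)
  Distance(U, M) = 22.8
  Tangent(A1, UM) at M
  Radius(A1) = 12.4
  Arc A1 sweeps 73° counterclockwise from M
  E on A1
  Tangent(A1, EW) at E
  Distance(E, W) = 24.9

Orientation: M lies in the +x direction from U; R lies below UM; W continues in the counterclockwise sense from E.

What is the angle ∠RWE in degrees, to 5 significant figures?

26.473°

On A1, M sits at bearing 90° from R; a 73° counterclockwise sweep puts E at bearing 163°, so E = R + 12.4·(cos 163°, sin 163°) = (10.942, -8.7746). The tangent condition forces RE to be normal to EW, so EW runs along (−sin 163°, cos 163°); with |EW| = 24.9, W = (3.6618, -32.587). Then cos ∠RWE = WR·WE / (|WR||WE|), giving 26.473°.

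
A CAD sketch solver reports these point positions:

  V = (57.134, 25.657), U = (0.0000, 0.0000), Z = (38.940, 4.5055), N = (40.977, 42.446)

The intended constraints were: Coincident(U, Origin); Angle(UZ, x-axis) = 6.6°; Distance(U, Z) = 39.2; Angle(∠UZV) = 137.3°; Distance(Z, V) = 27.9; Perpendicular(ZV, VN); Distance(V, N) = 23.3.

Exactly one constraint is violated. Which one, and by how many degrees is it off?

Perpendicular(ZV, VN) — off by 5.40°.

U = (0.00, 0.00) ✓; UZ at 6.600° ✓; |UZ| = 39.20 ✓; ∠UZV = 137.3° ✓; |ZV| = 27.90 ✓; ∠(ZV, VN) = 84.60° ✗; |VN| = 23.30 ✓.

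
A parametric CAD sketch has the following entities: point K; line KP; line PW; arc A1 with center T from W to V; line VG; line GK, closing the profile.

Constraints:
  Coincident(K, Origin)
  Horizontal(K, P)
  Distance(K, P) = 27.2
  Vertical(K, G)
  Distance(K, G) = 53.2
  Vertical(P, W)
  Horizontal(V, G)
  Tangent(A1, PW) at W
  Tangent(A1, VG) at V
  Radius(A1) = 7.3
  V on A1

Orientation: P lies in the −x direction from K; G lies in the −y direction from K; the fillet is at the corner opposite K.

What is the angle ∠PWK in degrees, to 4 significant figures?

30.65°

K is at the origin; KP is horizontal with |KP| = 27.2 and P on the −x side, so P = (-27.20, 0.000). KG is vertical with |KG| = 53.2 and G on the −y side, so G = (0.000, -53.20). The virtual corner opposite K is at (-27.20, -53.20). A1 meets PW tangentially, so TW is at right angles to PW and since A1 is tangent to VG there, TV ⟂ VG, with radius 7.3, so the center T sits 7.3 in from both sides at T = (-19.90, -45.90). That places the tangent points at W = (-27.20, -45.90) on PW and V = (-19.90, -53.20) on VG. Then cos ∠PWK = WP·WK / (|WP||WK|), giving 30.65°.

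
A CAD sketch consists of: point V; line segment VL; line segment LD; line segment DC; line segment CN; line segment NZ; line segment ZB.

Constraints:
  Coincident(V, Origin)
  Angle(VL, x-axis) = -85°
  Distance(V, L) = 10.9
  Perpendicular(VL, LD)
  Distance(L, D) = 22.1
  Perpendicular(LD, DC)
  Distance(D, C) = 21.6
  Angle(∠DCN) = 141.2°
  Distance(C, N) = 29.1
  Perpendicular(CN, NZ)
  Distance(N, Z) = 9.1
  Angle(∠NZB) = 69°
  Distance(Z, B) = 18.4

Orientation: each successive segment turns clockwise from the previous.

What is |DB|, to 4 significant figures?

30.80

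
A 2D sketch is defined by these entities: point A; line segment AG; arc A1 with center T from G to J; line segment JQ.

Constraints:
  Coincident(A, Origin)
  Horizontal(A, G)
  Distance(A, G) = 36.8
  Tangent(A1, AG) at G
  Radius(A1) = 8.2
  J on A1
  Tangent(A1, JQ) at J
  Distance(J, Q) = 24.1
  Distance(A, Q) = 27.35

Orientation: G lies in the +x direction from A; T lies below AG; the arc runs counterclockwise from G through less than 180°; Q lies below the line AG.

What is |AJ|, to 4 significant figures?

30.45

Checks: |TJ| = 8.200 ✓; ∠(TJ, JQ) = 90.00° ✓; |JQ| = 24.10 ✓; |AQ| = 27.35 ✓.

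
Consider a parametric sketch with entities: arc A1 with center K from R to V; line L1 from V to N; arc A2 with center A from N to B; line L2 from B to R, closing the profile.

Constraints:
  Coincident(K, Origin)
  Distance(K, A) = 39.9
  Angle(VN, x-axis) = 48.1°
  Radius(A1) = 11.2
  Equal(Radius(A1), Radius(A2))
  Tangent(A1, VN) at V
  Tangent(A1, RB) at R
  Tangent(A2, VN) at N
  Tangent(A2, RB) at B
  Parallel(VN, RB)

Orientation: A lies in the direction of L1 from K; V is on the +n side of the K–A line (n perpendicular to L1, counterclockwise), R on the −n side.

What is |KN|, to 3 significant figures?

41.4

The slot axis is L1's direction at 48.1°, so u = (cos 48.1°, sin 48.1°) = (0.668, 0.744) and n = (−sin 48.1°, cos 48.1°) = (-0.744, 0.668). K is at the origin and A lies 39.9 along u from K, so A = 39.9·u = (26.6, 29.7). Tangency of A1 to both parallel lines with radius 11.2 puts V and R at K ± 11.2·n: V = (-8.34, 7.48), R = (8.34, -7.48). Equal radii place N and B the same way about A: N = A + 11.2·n = (18.3, 37.2), B = A − 11.2·n = (35.0, 22.2). Then |KN| = |N − K| = 41.4.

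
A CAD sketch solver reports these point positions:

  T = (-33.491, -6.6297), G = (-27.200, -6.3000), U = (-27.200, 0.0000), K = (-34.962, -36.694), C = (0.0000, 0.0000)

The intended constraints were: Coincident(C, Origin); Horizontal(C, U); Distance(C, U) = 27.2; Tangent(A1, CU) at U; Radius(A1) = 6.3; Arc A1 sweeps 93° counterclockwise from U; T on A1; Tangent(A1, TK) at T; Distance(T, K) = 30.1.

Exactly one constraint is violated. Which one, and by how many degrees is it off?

Tangent(A1, TK) at T — off by 5.80°.

C = (0.00, 0.00) ✓; C.y = 0.00, U.y = 0.00 ✓; |CU| = 27.20 ✓; ∠(GU, UC) = 90.00° ✓; |GU| = 6.300 ✓; bearing(G→T) − bearing(G→U) = 93.00° ✓; |GT| = 6.300 ✓; ∠(GT, TK) = 95.80° ✗; |TK| = 30.10 ✓.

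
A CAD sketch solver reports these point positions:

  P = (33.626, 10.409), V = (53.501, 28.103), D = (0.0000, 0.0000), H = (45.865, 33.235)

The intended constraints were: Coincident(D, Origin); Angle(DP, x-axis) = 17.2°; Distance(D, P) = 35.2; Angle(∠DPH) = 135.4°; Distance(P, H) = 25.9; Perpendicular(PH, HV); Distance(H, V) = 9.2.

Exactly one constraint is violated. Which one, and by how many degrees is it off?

Perpendicular(PH, HV) — off by 5.70°.

D = (0.00, 0.00) ✓; DP at 17.20° ✓; |DP| = 35.20 ✓; ∠DPH = 135.4° ✓; |PH| = 25.90 ✓; ∠(PH, HV) = 95.70° ✗; |HV| = 9.200 ✓.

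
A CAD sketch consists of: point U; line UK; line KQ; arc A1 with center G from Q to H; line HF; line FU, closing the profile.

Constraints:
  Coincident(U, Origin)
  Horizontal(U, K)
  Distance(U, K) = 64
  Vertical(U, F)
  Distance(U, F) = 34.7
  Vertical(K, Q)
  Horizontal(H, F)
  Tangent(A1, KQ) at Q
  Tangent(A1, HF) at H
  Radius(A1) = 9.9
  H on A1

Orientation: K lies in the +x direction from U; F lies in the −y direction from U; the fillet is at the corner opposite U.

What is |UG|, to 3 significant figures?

59.5

UF is vertical with |UF| = 34.7 and F on the −y side, so F = (0.00, -34.7). The virtual corner opposite U is at (64.0, -34.7). Since A1 is tangent to KQ there, GQ ⟂ KQ and tangency of A1 to HF means the radius GH is perpendicular to HF, with radius 9.9, so the center G sits 9.9 in from both sides at G = (54.1, -24.8). Then |UG| = |G − U| = 59.5.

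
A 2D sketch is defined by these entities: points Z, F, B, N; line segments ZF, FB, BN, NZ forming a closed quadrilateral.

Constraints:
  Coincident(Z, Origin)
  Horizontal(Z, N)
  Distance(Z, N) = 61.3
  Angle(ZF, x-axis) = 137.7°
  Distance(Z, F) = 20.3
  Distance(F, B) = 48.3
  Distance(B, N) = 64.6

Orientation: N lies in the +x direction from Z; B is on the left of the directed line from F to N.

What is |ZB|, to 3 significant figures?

51.8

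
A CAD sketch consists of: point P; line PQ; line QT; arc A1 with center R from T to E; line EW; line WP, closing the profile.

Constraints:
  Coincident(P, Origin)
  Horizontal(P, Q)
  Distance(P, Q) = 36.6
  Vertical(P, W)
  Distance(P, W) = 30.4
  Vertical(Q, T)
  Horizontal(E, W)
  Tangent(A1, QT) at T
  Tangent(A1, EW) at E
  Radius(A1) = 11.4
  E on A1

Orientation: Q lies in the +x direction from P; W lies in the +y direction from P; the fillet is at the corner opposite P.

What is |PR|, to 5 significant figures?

31.560

PW is vertical with |PW| = 30.4 and W on the +y side, so W = (0.0000, 30.400). The virtual corner opposite P is at (36.600, 30.400). A1 meets QT tangentially, so RT is at right angles to QT and A1 meets EW tangentially, so RE is at right angles to EW, with radius 11.4, so the center R sits 11.4 in from both sides at R = (25.200, 19.000). Then |PR| = |R − P| = 31.560.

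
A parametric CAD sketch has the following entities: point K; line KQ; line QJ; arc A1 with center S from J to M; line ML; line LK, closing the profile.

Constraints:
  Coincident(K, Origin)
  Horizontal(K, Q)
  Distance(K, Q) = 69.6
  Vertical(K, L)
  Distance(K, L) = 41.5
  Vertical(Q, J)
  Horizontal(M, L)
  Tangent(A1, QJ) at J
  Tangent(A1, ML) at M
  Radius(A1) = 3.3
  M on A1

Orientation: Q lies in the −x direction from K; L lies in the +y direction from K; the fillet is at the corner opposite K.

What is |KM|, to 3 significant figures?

78.2

K is at the origin; K and Q share the same y with |KQ| = 69.6 and Q on the −x side, so Q = (-69.6, 0.00). KL is vertical with |KL| = 41.5 and L on the +y side, so L = (0.00, 41.5). The virtual corner opposite K is at (-69.6, 41.5). A1 meets QJ tangentially, so SJ is at right angles to QJ and A1 meets ML tangentially, so SM is at right angles to ML, with radius 3.3, so the center S sits 3.3 in from both sides at S = (-66.3, 38.2). That places the tangent points at J = (-69.6, 38.2) on QJ and M = (-66.3, 41.5) on ML. Then |KM| = |M − K| = 78.2.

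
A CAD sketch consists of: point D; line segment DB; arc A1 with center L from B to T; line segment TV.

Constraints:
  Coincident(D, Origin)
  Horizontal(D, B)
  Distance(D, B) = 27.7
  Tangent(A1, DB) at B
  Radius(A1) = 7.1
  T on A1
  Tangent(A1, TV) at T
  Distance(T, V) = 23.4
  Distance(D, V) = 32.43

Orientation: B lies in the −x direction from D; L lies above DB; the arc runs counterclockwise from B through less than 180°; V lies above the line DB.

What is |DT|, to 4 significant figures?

21.50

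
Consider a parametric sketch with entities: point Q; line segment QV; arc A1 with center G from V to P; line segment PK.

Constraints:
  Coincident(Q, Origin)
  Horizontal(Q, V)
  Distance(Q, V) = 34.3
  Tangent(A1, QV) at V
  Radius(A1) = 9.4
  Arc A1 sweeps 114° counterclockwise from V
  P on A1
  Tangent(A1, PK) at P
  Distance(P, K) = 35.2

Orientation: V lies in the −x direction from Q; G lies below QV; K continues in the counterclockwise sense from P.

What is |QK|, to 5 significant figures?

53.625

Q is at the origin; QV is horizontal with |QV| = 34.3 and V on the −x side, so V = (-34.300, 0.0000). Tangency of A1 to QV means the radius GV is perpendicular to QV, so G = V + (0, -9.4) = (-34.300, -9.4000). On A1, V sits at bearing 90° from G; a 114° counterclockwise sweep puts P at bearing 204°, so P = G + 9.4·(cos 204°, sin 204°) = (-42.887, -13.223). The tangent condition forces GP to be normal to PK, so PK runs along (−sin 204°, cos 204°); with |PK| = 35.2, K = (-28.570, -45.380). Then |QK| = |K − Q| = 53.625.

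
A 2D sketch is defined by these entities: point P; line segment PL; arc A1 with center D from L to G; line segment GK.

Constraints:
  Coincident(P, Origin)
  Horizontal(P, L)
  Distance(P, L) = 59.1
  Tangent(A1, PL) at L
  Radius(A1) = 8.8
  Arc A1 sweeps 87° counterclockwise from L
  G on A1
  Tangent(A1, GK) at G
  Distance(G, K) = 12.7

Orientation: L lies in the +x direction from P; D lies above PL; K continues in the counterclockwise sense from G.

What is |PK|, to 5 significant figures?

71.703

P is at the origin; PL is horizontal with |PL| = 59.1 and L on the +x side, so L = (59.100, 0.0000). Since A1 is tangent to PL there, DL ⟂ PL, so D = L + (0, 8.8) = (59.100, 8.8000). On A1, L sits at bearing -90° from D; an 87° counterclockwise sweep puts G at bearing -3°, so G = D + 8.8·(cos -3°, sin -3°) = (67.888, 8.3394). The tangent condition forces DG to be normal to GK, so GK runs along (−sin -3°, cos -3°); with |GK| = 12.7, K = (68.553, 21.022). Then |PK| = |K − P| = 71.703.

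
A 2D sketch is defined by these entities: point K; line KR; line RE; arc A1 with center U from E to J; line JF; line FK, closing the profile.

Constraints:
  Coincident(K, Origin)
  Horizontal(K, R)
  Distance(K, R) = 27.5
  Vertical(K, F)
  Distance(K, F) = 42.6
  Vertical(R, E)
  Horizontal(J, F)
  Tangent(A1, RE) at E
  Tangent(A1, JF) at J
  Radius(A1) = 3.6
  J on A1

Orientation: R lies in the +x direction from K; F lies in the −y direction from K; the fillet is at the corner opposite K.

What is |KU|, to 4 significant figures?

45.74

K and F share the same x with |KF| = 42.6 and F on the −y side, so F = (0.000, -42.60). The virtual corner opposite K is at (27.50, -42.60). Tangency of A1 to RE means the radius UE is perpendicular to RE and the tangent condition forces UJ to be normal to JF, with radius 3.6, so the center U sits 3.6 in from both sides at U = (23.90, -39.00). Then |KU| = |U − K| = 45.74.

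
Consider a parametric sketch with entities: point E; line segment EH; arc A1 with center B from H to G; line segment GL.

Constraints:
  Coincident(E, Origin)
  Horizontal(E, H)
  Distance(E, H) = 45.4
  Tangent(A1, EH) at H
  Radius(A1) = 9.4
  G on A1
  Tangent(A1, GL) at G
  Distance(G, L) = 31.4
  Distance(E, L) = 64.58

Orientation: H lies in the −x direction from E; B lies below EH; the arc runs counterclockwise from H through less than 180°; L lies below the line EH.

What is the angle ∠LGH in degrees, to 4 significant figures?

129.9°

E is at the origin; EH is horizontal with |EH| = 45.4 and H on the −x side, so H = (-45.40, 0.000). Tangency of A1 to EH means the radius BH is perpendicular to EH, so B = H + (0, -9.4) = (-45.40, -9.400). Since BG ⟂ GL (tangency), |BL| = √(9.4² + 31.4²) = 32.78 regardless of where G sits on A1. So L lies on both circle(E, 64.58) and circle(B, 32.78); the below-EH intersection is L = (-49.08, -41.97). G is the foot of the tangent from L: G = (-54.65, -11.07).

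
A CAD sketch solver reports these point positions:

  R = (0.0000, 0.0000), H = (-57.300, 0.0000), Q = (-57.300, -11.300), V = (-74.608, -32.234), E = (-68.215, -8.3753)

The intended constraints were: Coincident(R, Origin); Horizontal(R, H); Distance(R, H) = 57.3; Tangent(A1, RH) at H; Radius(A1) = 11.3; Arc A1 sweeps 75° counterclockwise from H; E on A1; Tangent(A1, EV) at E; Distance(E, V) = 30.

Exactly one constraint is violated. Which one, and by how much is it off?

Distance(E, V) = 30 — off by 5.30.

R = (0.00, 0.00) ✓; R.y = 0.00, H.y = 0.00 ✓; |RH| = 57.30 ✓; ∠(QH, HR) = 90.00° ✓; |QH| = 11.30 ✓; bearing(Q→E) − bearing(Q→H) = 75.00° ✓; |QE| = 11.30 ✓; ∠(QE, EV) = 90.00° ✓; |EV| = 24.70 ✗.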